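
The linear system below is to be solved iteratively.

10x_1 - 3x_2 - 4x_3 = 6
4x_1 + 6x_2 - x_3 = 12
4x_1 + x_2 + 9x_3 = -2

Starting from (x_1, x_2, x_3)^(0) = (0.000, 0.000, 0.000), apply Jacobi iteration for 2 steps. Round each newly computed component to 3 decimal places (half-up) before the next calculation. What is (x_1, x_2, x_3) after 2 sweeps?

(1.111, 1.563, -0.711)

Iteration 1:
  x_1 = (6 - (-3)·0.000 - (-4)·0.000) / (10) = 0.600
  x_2 = (12 - (4)·0.000 - (-1)·0.000) / (6) = 2.000
  x_3 = (-2 - (4)·0.000 - (1)·0.000) / (9) = -0.222
Iteration 2:
  x_1 = (6 - (-3)·2.000 - (-4)·-0.222) / (10) = 1.111
  x_2 = (12 - (4)·0.600 - (-1)·-0.222) / (6) = 1.563
  x_3 = (-2 - (4)·0.600 - (1)·2.000) / (9) = -0.711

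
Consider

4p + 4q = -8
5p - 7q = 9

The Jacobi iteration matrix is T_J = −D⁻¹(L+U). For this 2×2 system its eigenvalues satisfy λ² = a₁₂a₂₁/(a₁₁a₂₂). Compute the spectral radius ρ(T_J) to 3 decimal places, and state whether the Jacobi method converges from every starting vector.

a₁₂a₂₁/(a₁₁a₂₂) = (4)·(5) / ((4)·(-7)) = -0.714286
ρ = √|-0.714286| = √0.714286 = 0.845
ρ < 1, so Jacobi converges

0.845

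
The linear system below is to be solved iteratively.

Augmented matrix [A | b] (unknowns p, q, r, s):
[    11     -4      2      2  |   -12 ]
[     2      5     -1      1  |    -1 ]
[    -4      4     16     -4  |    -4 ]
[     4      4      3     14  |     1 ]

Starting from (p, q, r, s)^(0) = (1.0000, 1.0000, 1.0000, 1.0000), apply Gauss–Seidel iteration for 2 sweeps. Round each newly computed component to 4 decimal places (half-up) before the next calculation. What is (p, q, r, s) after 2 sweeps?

Iteration 1:
  p = (-12 - (-4)·1.0000 - (2)·1.0000 - (2)·1.0000) / (11) = -1.0909
  q = (-1 - (2)·-1.0909 - (-1)·1.0000 - (1)·1.0000) / (5) = 0.2364
  r = (-4 - (-4)·-1.0909 - (4)·0.2364 - (-4)·1.0000) / (16) = -0.3318
  s = (1 - (4)·-1.0909 - (4)·0.2364 - (3)·-0.3318) / (14) = 0.3867
Iteration 2:
  p = (-12 - (-4)·0.2364 - (2)·-0.3318 - (2)·0.3867) / (11) = -1.0149
  q = (-1 - (2)·-1.0149 - (-1)·-0.3318 - (1)·0.3867) / (5) = 0.0623
  r = (-4 - (-4)·-1.0149 - (4)·0.0623 - (-4)·0.3867) / (16) = -0.4226
  s = (1 - (4)·-1.0149 - (4)·0.0623 - (3)·-0.4226) / (14) = 0.4342

(-1.0149, 0.0623, -0.4226, 0.4342)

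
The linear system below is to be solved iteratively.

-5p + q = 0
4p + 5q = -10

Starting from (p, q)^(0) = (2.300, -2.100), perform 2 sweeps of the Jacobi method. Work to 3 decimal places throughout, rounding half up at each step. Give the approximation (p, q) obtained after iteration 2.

(-0.768, -1.664)

Iteration 1:
  p = (0 - (1)·-2.100) / (-5) = -0.420
  q = (-10 - (4)·2.300) / (5) = -3.840
Iteration 2:
  p = (0 - (1)·-3.840) / (-5) = -0.768
  q = (-10 - (4)·-0.420) / (5) = -1.664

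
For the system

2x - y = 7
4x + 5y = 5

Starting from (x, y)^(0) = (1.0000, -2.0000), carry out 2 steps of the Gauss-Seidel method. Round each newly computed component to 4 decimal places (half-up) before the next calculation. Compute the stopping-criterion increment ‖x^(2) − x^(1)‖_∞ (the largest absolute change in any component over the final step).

0.5000

Iteration 1:
  x = (7 - (-1)·-2.0000) / (2) = 2.5000
  y = (5 - (4)·2.5000) / (5) = -1.0000
Iteration 2:
  x = (7 - (-1)·-1.0000) / (2) = 3.0000
  y = (5 - (4)·3.0000) / (5) = -1.4000
Change: (0.5000, -0.4000) → max |·| = 0.5000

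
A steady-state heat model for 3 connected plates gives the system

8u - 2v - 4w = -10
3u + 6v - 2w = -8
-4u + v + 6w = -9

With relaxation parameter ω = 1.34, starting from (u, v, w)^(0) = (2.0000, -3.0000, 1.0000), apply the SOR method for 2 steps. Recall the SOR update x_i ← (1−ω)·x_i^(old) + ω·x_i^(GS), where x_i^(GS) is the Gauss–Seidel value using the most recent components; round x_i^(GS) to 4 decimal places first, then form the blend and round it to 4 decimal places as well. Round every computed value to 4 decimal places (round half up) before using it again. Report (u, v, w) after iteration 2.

Iteration 1:
  u: GS value = (-10 - (-2)·-3.0000 - (-4)·1.0000) / (8) = -1.5000;  u ← (1−ω)·2.0000 + ω·-1.5000 = -2.6900
  v: GS value = (-8 - (3)·-2.6900 - (-2)·1.0000) / (6) = 0.3450;  v ← (1−ω)·-3.0000 + ω·0.3450 = 1.4823
  w: GS value = (-9 - (-4)·-2.6900 - (1)·1.4823) / (6) = -3.5404;  w ← (1−ω)·1.0000 + ω·-3.5404 = -5.0841
Iteration 2:
  u: GS value = (-10 - (-2)·1.4823 - (-4)·-5.0841) / (8) = -3.4215;  u ← (1−ω)·-2.6900 + ω·-3.4215 = -3.6702
  v: GS value = (-8 - (3)·-3.6702 - (-2)·-5.0841) / (6) = -1.1929;  v ← (1−ω)·1.4823 + ω·-1.1929 = -2.1025
  w: GS value = (-9 - (-4)·-3.6702 - (1)·-2.1025) / (6) = -3.5964;  w ← (1−ω)·-5.0841 + ω·-3.5964 = -3.0906

(-3.6702, -2.1025, -3.0906)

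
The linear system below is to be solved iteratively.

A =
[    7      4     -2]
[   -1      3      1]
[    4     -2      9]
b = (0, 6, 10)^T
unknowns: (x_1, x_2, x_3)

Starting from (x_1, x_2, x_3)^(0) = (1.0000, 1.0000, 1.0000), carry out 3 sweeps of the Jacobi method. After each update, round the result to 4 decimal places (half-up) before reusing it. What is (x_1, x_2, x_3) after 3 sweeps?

Iteration 1:
  x_1 = (0 - (4)·1.0000 - (-2)·1.0000) / (7) = -0.2857
  x_2 = (6 - (-1)·1.0000 - (1)·1.0000) / (3) = 2.0000
  x_3 = (10 - (4)·1.0000 - (-2)·1.0000) / (9) = 0.8889
Iteration 2:
  x_1 = (0 - (4)·2.0000 - (-2)·0.8889) / (7) = -0.8889
  x_2 = (6 - (-1)·-0.2857 - (1)·0.8889) / (3) = 1.6085
  x_3 = (10 - (4)·-0.2857 - (-2)·2.0000) / (9) = 1.6825
Iteration 3:
  x_1 = (0 - (4)·1.6085 - (-2)·1.6825) / (7) = -0.4384
  x_2 = (6 - (-1)·-0.8889 - (1)·1.6825) / (3) = 1.1429
  x_3 = (10 - (4)·-0.8889 - (-2)·1.6085) / (9) = 1.8636

(-0.4384, 1.1429, 1.8636)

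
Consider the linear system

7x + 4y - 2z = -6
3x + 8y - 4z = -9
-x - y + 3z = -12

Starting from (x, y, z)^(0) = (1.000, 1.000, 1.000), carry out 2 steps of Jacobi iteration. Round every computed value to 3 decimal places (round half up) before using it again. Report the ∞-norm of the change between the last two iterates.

1.381

Iteration 1:
  x = (-6 - (4)·1.000 - (-2)·1.000) / (7) = -1.143
  y = (-9 - (3)·1.000 - (-4)·1.000) / (8) = -1.000
  z = (-12 - (-1)·1.000 - (-1)·1.000) / (3) = -3.333
Iteration 2:
  x = (-6 - (4)·-1.000 - (-2)·-3.333) / (7) = -1.238
  y = (-9 - (3)·-1.143 - (-4)·-3.333) / (8) = -2.363
  z = (-12 - (-1)·-1.143 - (-1)·-1.000) / (3) = -4.714
Change: (-0.095, -1.363, -1.381) → max |·| = 1.381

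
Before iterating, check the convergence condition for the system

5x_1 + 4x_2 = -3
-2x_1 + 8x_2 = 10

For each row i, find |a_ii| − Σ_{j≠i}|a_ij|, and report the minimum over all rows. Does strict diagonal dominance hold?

row 1: |5| − (4) = 1
row 2: |8| − (2) = 6
minimum over rows = 1 → strictly diagonally dominant (convergence guaranteed)

1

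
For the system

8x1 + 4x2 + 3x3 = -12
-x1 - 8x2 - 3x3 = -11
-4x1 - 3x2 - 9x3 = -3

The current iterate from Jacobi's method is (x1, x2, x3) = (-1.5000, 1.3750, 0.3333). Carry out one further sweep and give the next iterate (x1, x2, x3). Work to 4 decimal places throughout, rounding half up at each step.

One sweep:
  x1 = (-12 - (4)·1.3750 - (3)·0.3333) / (8) = -2.3125
  x2 = (-11 - (-1)·-1.5000 - (-3)·0.3333) / (-8) = 1.4375
  x3 = (-3 - (-4)·-1.5000 - (-3)·1.3750) / (-9) = 0.5417

(-2.3125, 1.4375, 0.5417)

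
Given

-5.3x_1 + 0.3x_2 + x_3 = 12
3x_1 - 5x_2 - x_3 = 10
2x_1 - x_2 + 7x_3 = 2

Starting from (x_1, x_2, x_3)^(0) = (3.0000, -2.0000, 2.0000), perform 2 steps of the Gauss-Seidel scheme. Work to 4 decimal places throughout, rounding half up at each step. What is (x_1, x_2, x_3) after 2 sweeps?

(-2.4032, -3.5105, 0.4708)

Iteration 1:
  x_1 = (12 - (0.3)·-2.0000 - (1)·2.0000) / (-5.3) = -2.0000
  x_2 = (10 - (3)·-2.0000 - (-1)·2.0000) / (-5) = -3.6000
  x_3 = (2 - (2)·-2.0000 - (-1)·-3.6000) / (7) = 0.3429
Iteration 2:
  x_1 = (12 - (0.3)·-3.6000 - (1)·0.3429) / (-5.3) = -2.4032
  x_2 = (10 - (3)·-2.4032 - (-1)·0.3429) / (-5) = -3.5105
  x_3 = (2 - (2)·-2.4032 - (-1)·-3.5105) / (7) = 0.4708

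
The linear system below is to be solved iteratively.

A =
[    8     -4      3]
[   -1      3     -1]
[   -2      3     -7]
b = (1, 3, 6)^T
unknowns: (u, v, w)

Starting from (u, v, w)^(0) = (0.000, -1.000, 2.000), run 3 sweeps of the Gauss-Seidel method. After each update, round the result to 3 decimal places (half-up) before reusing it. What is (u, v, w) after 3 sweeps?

Iteration 1:
  u = (1 - (-4)·-1.000 - (3)·2.000) / (8) = -1.125
  v = (3 - (-1)·-1.125 - (-1)·2.000) / (3) = 1.292
  w = (6 - (-2)·-1.125 - (3)·1.292) / (-7) = 0.018
Iteration 2:
  u = (1 - (-4)·1.292 - (3)·0.018) / (8) = 0.764
  v = (3 - (-1)·0.764 - (-1)·0.018) / (3) = 1.261
  w = (6 - (-2)·0.764 - (3)·1.261) / (-7) = -0.535
Iteration 3:
  u = (1 - (-4)·1.261 - (3)·-0.535) / (8) = 0.956
  v = (3 - (-1)·0.956 - (-1)·-0.535) / (3) = 1.140
  w = (6 - (-2)·0.956 - (3)·1.140) / (-7) = -0.642

(0.956, 1.140, -0.642)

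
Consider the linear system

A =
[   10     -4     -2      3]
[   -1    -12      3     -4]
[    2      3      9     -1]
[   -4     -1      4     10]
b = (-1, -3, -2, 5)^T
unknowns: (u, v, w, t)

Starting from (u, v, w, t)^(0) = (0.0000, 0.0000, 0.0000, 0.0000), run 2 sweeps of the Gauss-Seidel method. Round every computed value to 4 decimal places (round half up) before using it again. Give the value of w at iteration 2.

Iteration 1:
  u = (-1 - (-4)·0.0000 - (-2)·0.0000 - (3)·0.0000) / (10) = -0.1000
  v = (-3 - (-1)·-0.1000 - (3)·0.0000 - (-4)·0.0000) / (-12) = 0.2583
  w = (-2 - (2)·-0.1000 - (3)·0.2583 - (-1)·0.0000) / (9) = -0.2861
  t = (5 - (-4)·-0.1000 - (-1)·0.2583 - (4)·-0.2861) / (10) = 0.6003
Iteration 2:
  u = (-1 - (-4)·0.2583 - (-2)·-0.2861 - (3)·0.6003) / (10) = -0.2340
  v = (-3 - (-1)·-0.2340 - (3)·-0.2861 - (-4)·0.6003) / (-12) = -0.0021
  w = (-2 - (2)·-0.2340 - (3)·-0.0021 - (-1)·0.6003) / (9) = -0.1028
  t = (5 - (-4)·-0.2340 - (-1)·-0.0021 - (4)·-0.1028) / (10) = 0.4473

-0.1028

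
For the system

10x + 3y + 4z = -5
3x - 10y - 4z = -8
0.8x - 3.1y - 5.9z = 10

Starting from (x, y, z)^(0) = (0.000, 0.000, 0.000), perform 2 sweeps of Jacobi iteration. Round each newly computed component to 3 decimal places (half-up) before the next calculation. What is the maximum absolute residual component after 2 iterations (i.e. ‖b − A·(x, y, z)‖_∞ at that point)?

Iteration 1:
  x = (-5 - (3)·0.000 - (4)·0.000) / (10) = -0.500
  y = (-8 - (3)·0.000 - (-4)·0.000) / (-10) = 0.800
  z = (10 - (0.8)·0.000 - (-3.1)·0.000) / (-5.9) = -1.695
Iteration 2:
  x = (-5 - (3)·0.800 - (4)·-1.695) / (10) = -0.062
  y = (-8 - (3)·-0.500 - (-4)·-1.695) / (-10) = 1.328
  z = (10 - (0.8)·-0.500 - (-3.1)·0.800) / (-5.9) = -2.183
Residual b − A·x = (0.368, -3.266, 1.287); ∞-norm = 3.266

3.266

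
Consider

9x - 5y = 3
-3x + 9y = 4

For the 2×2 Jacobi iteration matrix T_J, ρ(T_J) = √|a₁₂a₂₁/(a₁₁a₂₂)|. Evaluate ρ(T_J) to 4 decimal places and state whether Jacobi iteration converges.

0.4303

a₁₂a₂₁/(a₁₁a₂₂) = (-5)·(-3) / ((9)·(9)) = 0.185185
ρ = √|0.185185| = √0.185185 = 0.4303
ρ < 1, so Jacobi converges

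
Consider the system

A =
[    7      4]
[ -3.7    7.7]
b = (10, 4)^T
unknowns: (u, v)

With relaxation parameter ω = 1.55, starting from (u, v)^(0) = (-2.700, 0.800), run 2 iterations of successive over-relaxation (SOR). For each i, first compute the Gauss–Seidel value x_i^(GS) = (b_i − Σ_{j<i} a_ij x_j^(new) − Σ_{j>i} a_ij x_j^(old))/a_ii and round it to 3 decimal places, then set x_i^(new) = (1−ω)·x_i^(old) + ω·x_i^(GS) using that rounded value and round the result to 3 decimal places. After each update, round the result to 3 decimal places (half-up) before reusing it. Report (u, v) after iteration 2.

Iteration 1:
  u: GS value = (10 - (4)·0.800) / (7) = 0.971;  u ← (1−ω)·-2.700 + ω·0.971 = 2.990
  v: GS value = (4 - (-3.7)·2.990) / (7.7) = 1.956;  v ← (1−ω)·0.800 + ω·1.956 = 2.592
Iteration 2:
  u: GS value = (10 - (4)·2.592) / (7) = -0.053;  u ← (1−ω)·2.990 + ω·-0.053 = -1.727
  v: GS value = (4 - (-3.7)·-1.727) / (7.7) = -0.310;  v ← (1−ω)·2.592 + ω·-0.310 = -1.906

(-1.727, -1.906)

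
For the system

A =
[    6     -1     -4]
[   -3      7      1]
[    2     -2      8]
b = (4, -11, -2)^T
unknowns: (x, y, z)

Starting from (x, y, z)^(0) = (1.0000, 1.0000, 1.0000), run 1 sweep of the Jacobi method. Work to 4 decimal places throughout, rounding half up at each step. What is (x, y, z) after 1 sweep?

(1.5000, -1.2857, -0.2500)

Iteration 1:
  x = (4 - (-1)·1.0000 - (-4)·1.0000) / (6) = 1.5000
  y = (-11 - (-3)·1.0000 - (1)·1.0000) / (7) = -1.2857
  z = (-2 - (2)·1.0000 - (-2)·1.0000) / (8) = -0.2500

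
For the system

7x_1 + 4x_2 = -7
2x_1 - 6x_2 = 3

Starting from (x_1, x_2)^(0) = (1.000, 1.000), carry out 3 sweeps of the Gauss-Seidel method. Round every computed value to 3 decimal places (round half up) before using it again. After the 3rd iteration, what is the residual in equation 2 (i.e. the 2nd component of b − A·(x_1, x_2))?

-0.002

Iteration 1:
  x_1 = (-7 - (4)·1.000) / (7) = -1.571
  x_2 = (3 - (2)·-1.571) / (-6) = -1.024
Iteration 2:
  x_1 = (-7 - (4)·-1.024) / (7) = -0.415
  x_2 = (3 - (2)·-0.415) / (-6) = -0.638
Iteration 3:
  x_1 = (-7 - (4)·-0.638) / (7) = -0.635
  x_2 = (3 - (2)·-0.635) / (-6) = -0.712
Residual b − A·x = (0.293, -0.002)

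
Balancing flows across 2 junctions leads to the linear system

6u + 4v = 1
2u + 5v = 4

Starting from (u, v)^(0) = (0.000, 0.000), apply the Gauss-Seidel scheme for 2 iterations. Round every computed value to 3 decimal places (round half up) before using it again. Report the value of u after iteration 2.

-0.322

Iteration 1:
  u = (1 - (4)·0.000) / (6) = 0.167
  v = (4 - (2)·0.167) / (5) = 0.733
Iteration 2:
  u = (1 - (4)·0.733) / (6) = -0.322
  v = (4 - (2)·-0.322) / (5) = 0.929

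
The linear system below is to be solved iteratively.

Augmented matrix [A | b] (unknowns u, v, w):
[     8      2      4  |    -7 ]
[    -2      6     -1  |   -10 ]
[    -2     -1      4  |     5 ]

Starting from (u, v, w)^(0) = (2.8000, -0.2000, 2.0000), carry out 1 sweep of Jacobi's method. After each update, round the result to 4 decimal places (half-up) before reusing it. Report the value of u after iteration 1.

-1.8250

Iteration 1:
  u = (-7 - (2)·-0.2000 - (4)·2.0000) / (8) = -1.8250
  v = (-10 - (-2)·2.8000 - (-1)·2.0000) / (6) = -0.4000
  w = (5 - (-2)·2.8000 - (-1)·-0.2000) / (4) = 2.6000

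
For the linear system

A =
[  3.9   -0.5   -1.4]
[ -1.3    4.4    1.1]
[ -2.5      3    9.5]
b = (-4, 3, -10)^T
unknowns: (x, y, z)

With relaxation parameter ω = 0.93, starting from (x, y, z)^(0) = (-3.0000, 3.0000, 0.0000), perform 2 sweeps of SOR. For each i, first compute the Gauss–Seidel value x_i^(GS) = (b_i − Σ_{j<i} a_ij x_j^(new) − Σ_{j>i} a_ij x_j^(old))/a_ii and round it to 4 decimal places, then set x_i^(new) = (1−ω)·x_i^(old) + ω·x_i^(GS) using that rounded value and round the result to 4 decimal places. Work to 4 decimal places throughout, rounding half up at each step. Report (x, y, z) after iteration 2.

(-1.3898, 0.6118, -1.5939)

Iteration 1:
  x: GS value = (-4 - (-0.5)·3.0000 - (-1.4)·0.0000) / (3.9) = -0.6410;  x ← (1−ω)·-3.0000 + ω·-0.6410 = -0.8061
  y: GS value = (3 - (-1.3)·-0.8061 - (1.1)·0.0000) / (4.4) = 0.4437;  y ← (1−ω)·3.0000 + ω·0.4437 = 0.6226
  z: GS value = (-10 - (-2.5)·-0.8061 - (3)·0.6226) / (9.5) = -1.4614;  z ← (1−ω)·0.0000 + ω·-1.4614 = -1.3591
Iteration 2:
  x: GS value = (-4 - (-0.5)·0.6226 - (-1.4)·-1.3591) / (3.9) = -1.4337;  x ← (1−ω)·-0.8061 + ω·-1.4337 = -1.3898
  y: GS value = (3 - (-1.3)·-1.3898 - (1.1)·-1.3591) / (4.4) = 0.6110;  y ← (1−ω)·0.6226 + ω·0.6110 = 0.6118
  z: GS value = (-10 - (-2.5)·-1.3898 - (3)·0.6118) / (9.5) = -1.6116;  z ← (1−ω)·-1.3591 + ω·-1.6116 = -1.5939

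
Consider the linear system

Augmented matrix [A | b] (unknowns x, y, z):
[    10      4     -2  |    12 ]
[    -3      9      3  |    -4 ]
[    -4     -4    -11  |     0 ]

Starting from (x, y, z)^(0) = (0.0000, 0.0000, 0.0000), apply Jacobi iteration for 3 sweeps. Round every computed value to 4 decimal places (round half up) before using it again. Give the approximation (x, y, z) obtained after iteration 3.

Iteration 1:
  x = (12 - (4)·0.0000 - (-2)·0.0000) / (10) = 1.2000
  y = (-4 - (-3)·0.0000 - (3)·0.0000) / (9) = -0.4444
  z = (0 - (-4)·0.0000 - (-4)·0.0000) / (-11) = 0.0000
Iteration 2:
  x = (12 - (4)·-0.4444 - (-2)·0.0000) / (10) = 1.3778
  y = (-4 - (-3)·1.2000 - (3)·0.0000) / (9) = -0.0444
  z = (0 - (-4)·1.2000 - (-4)·-0.4444) / (-11) = -0.2748
Iteration 3:
  x = (12 - (4)·-0.0444 - (-2)·-0.2748) / (10) = 1.1628
  y = (-4 - (-3)·1.3778 - (3)·-0.2748) / (9) = 0.1064
  z = (0 - (-4)·1.3778 - (-4)·-0.0444) / (-11) = -0.4849

(1.1628, 0.1064, -0.4849)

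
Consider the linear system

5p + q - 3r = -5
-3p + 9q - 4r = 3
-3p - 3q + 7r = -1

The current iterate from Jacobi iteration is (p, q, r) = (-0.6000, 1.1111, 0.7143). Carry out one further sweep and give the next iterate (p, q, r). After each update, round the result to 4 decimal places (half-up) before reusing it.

(-0.7936, 0.4508, 0.0762)

One sweep:
  p = (-5 - (1)·1.1111 - (-3)·0.7143) / (5) = -0.7936
  q = (3 - (-3)·-0.6000 - (-4)·0.7143) / (9) = 0.4508
  r = (-1 - (-3)·-0.6000 - (-3)·1.1111) / (7) = 0.0762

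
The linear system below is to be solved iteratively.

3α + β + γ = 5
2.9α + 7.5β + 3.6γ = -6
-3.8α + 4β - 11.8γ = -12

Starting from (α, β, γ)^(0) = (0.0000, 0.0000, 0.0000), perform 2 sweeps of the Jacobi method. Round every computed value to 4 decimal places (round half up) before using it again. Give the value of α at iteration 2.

Iteration 1:
  α = (5 - (1)·0.0000 - (1)·0.0000) / (3) = 1.6667
  β = (-6 - (2.9)·0.0000 - (3.6)·0.0000) / (7.5) = -0.8000
  γ = (-12 - (-3.8)·0.0000 - (4)·0.0000) / (-11.8) = 1.0169
Iteration 2:
  α = (5 - (1)·-0.8000 - (1)·1.0169) / (3) = 1.5944
  β = (-6 - (2.9)·1.6667 - (3.6)·1.0169) / (7.5) = -1.9326
  γ = (-12 - (-3.8)·1.6667 - (4)·-0.8000) / (-11.8) = 0.2090

1.5944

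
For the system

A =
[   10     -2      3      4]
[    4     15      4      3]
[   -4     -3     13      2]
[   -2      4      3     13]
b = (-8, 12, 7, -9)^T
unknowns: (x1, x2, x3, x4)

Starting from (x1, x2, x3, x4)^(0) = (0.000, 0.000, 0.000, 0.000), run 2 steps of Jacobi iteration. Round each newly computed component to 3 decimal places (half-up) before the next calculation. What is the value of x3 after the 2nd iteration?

Iteration 1:
  x1 = (-8 - (-2)·0.000 - (3)·0.000 - (4)·0.000) / (10) = -0.800
  x2 = (12 - (4)·0.000 - (4)·0.000 - (3)·0.000) / (15) = 0.800
  x3 = (7 - (-4)·0.000 - (-3)·0.000 - (2)·0.000) / (13) = 0.538
  x4 = (-9 - (-2)·0.000 - (4)·0.000 - (3)·0.000) / (13) = -0.692
Iteration 2:
  x1 = (-8 - (-2)·0.800 - (3)·0.538 - (4)·-0.692) / (10) = -0.525
  x2 = (12 - (4)·-0.800 - (4)·0.538 - (3)·-0.692) / (15) = 1.008
  x3 = (7 - (-4)·-0.800 - (-3)·0.800 - (2)·-0.692) / (13) = 0.583
  x4 = (-9 - (-2)·-0.800 - (4)·0.800 - (3)·0.538) / (13) = -1.186

0.583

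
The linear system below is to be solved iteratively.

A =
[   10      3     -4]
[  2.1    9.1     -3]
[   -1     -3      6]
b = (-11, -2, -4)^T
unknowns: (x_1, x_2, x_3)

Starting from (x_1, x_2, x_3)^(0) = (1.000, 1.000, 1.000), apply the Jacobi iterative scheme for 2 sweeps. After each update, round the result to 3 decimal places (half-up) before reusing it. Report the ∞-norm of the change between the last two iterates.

Iteration 1:
  x_1 = (-11 - (3)·1.000 - (-4)·1.000) / (10) = -1.000
  x_2 = (-2 - (2.1)·1.000 - (-3)·1.000) / (9.1) = -0.121
  x_3 = (-4 - (-1)·1.000 - (-3)·1.000) / (6) = 0.000
Iteration 2:
  x_1 = (-11 - (3)·-0.121 - (-4)·0.000) / (10) = -1.064
  x_2 = (-2 - (2.1)·-1.000 - (-3)·0.000) / (9.1) = 0.011
  x_3 = (-4 - (-1)·-1.000 - (-3)·-0.121) / (6) = -0.894
Change: (-0.064, 0.132, -0.894) → max |·| = 0.894

0.894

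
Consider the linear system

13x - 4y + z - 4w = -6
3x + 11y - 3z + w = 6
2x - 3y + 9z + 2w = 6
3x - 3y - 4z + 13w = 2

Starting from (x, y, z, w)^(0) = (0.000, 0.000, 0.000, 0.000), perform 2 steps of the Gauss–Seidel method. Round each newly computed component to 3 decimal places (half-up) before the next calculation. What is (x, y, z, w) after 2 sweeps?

Iteration 1:
  x = (-6 - (-4)·0.000 - (1)·0.000 - (-4)·0.000) / (13) = -0.462
  y = (6 - (3)·-0.462 - (-3)·0.000 - (1)·0.000) / (11) = 0.671
  z = (6 - (2)·-0.462 - (-3)·0.671 - (2)·0.000) / (9) = 0.993
  w = (2 - (3)·-0.462 - (-3)·0.671 - (-4)·0.993) / (13) = 0.721
Iteration 2:
  x = (-6 - (-4)·0.671 - (1)·0.993 - (-4)·0.721) / (13) = -0.110
  y = (6 - (3)·-0.110 - (-3)·0.993 - (1)·0.721) / (11) = 0.781
  z = (6 - (2)·-0.110 - (-3)·0.781 - (2)·0.721) / (9) = 0.791
  w = (2 - (3)·-0.110 - (-3)·0.781 - (-4)·0.791) / (13) = 0.603

(-0.110, 0.781, 0.791, 0.603)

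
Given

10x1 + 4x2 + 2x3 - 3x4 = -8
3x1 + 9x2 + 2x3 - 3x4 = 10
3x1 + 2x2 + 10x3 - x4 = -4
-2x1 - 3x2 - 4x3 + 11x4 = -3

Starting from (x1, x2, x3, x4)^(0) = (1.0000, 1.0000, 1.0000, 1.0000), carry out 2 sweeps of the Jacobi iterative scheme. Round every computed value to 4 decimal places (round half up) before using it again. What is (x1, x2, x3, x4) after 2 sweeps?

Iteration 1:
  x1 = (-8 - (4)·1.0000 - (2)·1.0000 - (-3)·1.0000) / (10) = -1.1000
  x2 = (10 - (3)·1.0000 - (2)·1.0000 - (-3)·1.0000) / (9) = 0.8889
  x3 = (-4 - (3)·1.0000 - (2)·1.0000 - (-1)·1.0000) / (10) = -0.8000
  x4 = (-3 - (-2)·1.0000 - (-3)·1.0000 - (-4)·1.0000) / (11) = 0.5455
Iteration 2:
  x1 = (-8 - (4)·0.8889 - (2)·-0.8000 - (-3)·0.5455) / (10) = -0.8319
  x2 = (10 - (3)·-1.1000 - (2)·-0.8000 - (-3)·0.5455) / (9) = 1.8374
  x3 = (-4 - (3)·-1.1000 - (2)·0.8889 - (-1)·0.5455) / (10) = -0.1932
  x4 = (-3 - (-2)·-1.1000 - (-3)·0.8889 - (-4)·-0.8000) / (11) = -0.5212

(-0.8319, 1.8374, -0.1932, -0.5212)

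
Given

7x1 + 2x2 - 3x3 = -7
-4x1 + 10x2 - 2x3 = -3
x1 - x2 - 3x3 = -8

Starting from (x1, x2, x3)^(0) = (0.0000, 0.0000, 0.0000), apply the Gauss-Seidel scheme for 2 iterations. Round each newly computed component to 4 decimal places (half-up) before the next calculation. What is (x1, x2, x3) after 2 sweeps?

Iteration 1:
  x1 = (-7 - (2)·0.0000 - (-3)·0.0000) / (7) = -1.0000
  x2 = (-3 - (-4)·-1.0000 - (-2)·0.0000) / (10) = -0.7000
  x3 = (-8 - (1)·-1.0000 - (-1)·-0.7000) / (-3) = 2.5667
Iteration 2:
  x1 = (-7 - (2)·-0.7000 - (-3)·2.5667) / (7) = 0.3000
  x2 = (-3 - (-4)·0.3000 - (-2)·2.5667) / (10) = 0.3333
  x3 = (-8 - (1)·0.3000 - (-1)·0.3333) / (-3) = 2.6556

(0.3000, 0.3333, 2.6556)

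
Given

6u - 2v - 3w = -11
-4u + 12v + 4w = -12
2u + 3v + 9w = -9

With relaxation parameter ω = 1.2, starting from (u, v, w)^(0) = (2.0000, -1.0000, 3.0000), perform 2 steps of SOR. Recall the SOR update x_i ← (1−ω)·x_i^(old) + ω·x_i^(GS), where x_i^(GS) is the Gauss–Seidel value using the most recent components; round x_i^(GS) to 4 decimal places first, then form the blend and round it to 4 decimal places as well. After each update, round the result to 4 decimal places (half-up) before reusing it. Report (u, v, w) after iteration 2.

Iteration 1:
  u: GS value = (-11 - (-2)·-1.0000 - (-3)·3.0000) / (6) = -0.6667;  u ← (1−ω)·2.0000 + ω·-0.6667 = -1.2000
  v: GS value = (-12 - (-4)·-1.2000 - (4)·3.0000) / (12) = -2.4000;  v ← (1−ω)·-1.0000 + ω·-2.4000 = -2.6800
  w: GS value = (-9 - (2)·-1.2000 - (3)·-2.6800) / (9) = 0.1600;  w ← (1−ω)·3.0000 + ω·0.1600 = -0.4080
Iteration 2:
  u: GS value = (-11 - (-2)·-2.6800 - (-3)·-0.4080) / (6) = -2.9307;  u ← (1−ω)·-1.2000 + ω·-2.9307 = -3.2768
  v: GS value = (-12 - (-4)·-3.2768 - (4)·-0.4080) / (12) = -1.9563;  v ← (1−ω)·-2.6800 + ω·-1.9563 = -1.8116
  w: GS value = (-9 - (2)·-3.2768 - (3)·-1.8116) / (9) = 0.3320;  w ← (1−ω)·-0.4080 + ω·0.3320 = 0.4800

(-3.2768, -1.8116, 0.4800)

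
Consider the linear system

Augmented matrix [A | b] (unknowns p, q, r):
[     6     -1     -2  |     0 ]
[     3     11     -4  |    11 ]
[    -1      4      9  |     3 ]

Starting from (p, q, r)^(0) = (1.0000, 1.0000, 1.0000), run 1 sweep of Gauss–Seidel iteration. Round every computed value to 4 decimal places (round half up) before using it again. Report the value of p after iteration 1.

0.5000

Iteration 1:
  p = (0 - (-1)·1.0000 - (-2)·1.0000) / (6) = 0.5000
  q = (11 - (3)·0.5000 - (-4)·1.0000) / (11) = 1.2273
  r = (3 - (-1)·0.5000 - (4)·1.2273) / (9) = -0.1566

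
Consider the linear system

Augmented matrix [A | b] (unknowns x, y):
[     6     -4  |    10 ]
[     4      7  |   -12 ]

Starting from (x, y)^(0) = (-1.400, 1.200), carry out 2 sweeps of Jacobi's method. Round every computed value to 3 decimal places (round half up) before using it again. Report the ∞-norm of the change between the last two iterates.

Iteration 1:
  x = (10 - (-4)·1.200) / (6) = 2.467
  y = (-12 - (4)·-1.400) / (7) = -0.914
Iteration 2:
  x = (10 - (-4)·-0.914) / (6) = 1.057
  y = (-12 - (4)·2.467) / (7) = -3.124
Change: (-1.410, -2.210) → max |·| = 2.210

2.210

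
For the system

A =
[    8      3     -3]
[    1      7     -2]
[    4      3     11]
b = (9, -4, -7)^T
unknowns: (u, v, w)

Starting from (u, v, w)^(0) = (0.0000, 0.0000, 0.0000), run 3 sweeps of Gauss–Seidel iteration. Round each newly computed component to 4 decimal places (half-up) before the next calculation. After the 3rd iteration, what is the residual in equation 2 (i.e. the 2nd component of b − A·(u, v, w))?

-0.0892

Iteration 1:
  u = (9 - (3)·0.0000 - (-3)·0.0000) / (8) = 1.1250
  v = (-4 - (1)·1.1250 - (-2)·0.0000) / (7) = -0.7321
  w = (-7 - (4)·1.1250 - (3)·-0.7321) / (11) = -0.8458
Iteration 2:
  u = (9 - (3)·-0.7321 - (-3)·-0.8458) / (8) = 1.0824
  v = (-4 - (1)·1.0824 - (-2)·-0.8458) / (7) = -0.9677
  w = (-7 - (4)·1.0824 - (3)·-0.9677) / (11) = -0.7660
Iteration 3:
  u = (9 - (3)·-0.9677 - (-3)·-0.7660) / (8) = 1.2006
  v = (-4 - (1)·1.2006 - (-2)·-0.7660) / (7) = -0.9618
  w = (-7 - (4)·1.2006 - (3)·-0.9618) / (11) = -0.8106
Residual b − A·x = (-0.1512, -0.0892, -0.0004)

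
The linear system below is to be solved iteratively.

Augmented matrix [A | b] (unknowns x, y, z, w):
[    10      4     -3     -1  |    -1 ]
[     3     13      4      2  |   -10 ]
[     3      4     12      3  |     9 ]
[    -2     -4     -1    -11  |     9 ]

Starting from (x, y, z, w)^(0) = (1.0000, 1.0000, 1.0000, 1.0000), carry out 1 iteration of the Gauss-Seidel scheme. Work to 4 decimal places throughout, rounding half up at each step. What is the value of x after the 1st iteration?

-0.1000

Iteration 1:
  x = (-1 - (4)·1.0000 - (-3)·1.0000 - (-1)·1.0000) / (10) = -0.1000
  y = (-10 - (3)·-0.1000 - (4)·1.0000 - (2)·1.0000) / (13) = -1.2077
  z = (9 - (3)·-0.1000 - (4)·-1.2077 - (3)·1.0000) / (12) = 0.9276
  w = (9 - (-2)·-0.1000 - (-4)·-1.2077 - (-1)·0.9276) / (-11) = -0.4452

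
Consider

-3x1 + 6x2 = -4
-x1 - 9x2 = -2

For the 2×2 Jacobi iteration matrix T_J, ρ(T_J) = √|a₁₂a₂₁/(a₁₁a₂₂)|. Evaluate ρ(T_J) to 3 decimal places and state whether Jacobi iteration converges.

0.471

a₁₂a₂₁/(a₁₁a₂₂) = (6)·(-1) / ((-3)·(-9)) = -0.222222
ρ = √|-0.222222| = √0.222222 = 0.471
ρ < 1, so Jacobi converges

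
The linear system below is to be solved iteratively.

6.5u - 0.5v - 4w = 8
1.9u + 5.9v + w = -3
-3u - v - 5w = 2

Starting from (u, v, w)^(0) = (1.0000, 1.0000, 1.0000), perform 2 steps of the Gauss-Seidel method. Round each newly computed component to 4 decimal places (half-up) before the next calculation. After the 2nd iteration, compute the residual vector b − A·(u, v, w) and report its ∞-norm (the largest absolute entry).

Iteration 1:
  u = (8 - (-0.5)·1.0000 - (-4)·1.0000) / (6.5) = 1.9231
  v = (-3 - (1.9)·1.9231 - (1)·1.0000) / (5.9) = -1.2973
  w = (2 - (-3)·1.9231 - (-1)·-1.2973) / (-5) = -1.2944
Iteration 2:
  u = (8 - (-0.5)·-1.2973 - (-4)·-1.2944) / (6.5) = 0.3344
  v = (-3 - (1.9)·0.3344 - (1)·-1.2944) / (5.9) = -0.3968
  w = (2 - (-3)·0.3344 - (-1)·-0.3968) / (-5) = -0.5213
Residual b − A·x = (3.5428, -0.7729, -0.0001); ∞-norm = 3.5428

3.5428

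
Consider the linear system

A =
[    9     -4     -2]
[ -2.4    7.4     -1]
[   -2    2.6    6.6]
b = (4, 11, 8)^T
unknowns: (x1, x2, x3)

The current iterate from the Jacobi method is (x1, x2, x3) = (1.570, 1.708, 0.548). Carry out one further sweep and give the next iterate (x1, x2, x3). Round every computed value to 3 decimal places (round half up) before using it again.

One sweep:
  x1 = (4 - (-4)·1.708 - (-2)·0.548) / (9) = 1.325
  x2 = (11 - (-2.4)·1.570 - (-1)·0.548) / (7.4) = 2.070
  x3 = (8 - (-2)·1.570 - (2.6)·1.708) / (6.6) = 1.015

(1.325, 2.070, 1.015)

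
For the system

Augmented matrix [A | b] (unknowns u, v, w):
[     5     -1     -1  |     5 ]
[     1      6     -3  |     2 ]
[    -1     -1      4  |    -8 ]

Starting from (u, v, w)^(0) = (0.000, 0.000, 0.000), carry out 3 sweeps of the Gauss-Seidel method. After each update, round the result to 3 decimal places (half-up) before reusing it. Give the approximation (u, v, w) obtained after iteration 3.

(0.476, -0.739, -2.066)

Iteration 1:
  u = (5 - (-1)·0.000 - (-1)·0.000) / (5) = 1.000
  v = (2 - (1)·1.000 - (-3)·0.000) / (6) = 0.167
  w = (-8 - (-1)·1.000 - (-1)·0.167) / (4) = -1.708
Iteration 2:
  u = (5 - (-1)·0.167 - (-1)·-1.708) / (5) = 0.692
  v = (2 - (1)·0.692 - (-3)·-1.708) / (6) = -0.636
  w = (-8 - (-1)·0.692 - (-1)·-0.636) / (4) = -1.986
Iteration 3:
  u = (5 - (-1)·-0.636 - (-1)·-1.986) / (5) = 0.476
  v = (2 - (1)·0.476 - (-3)·-1.986) / (6) = -0.739
  w = (-8 - (-1)·0.476 - (-1)·-0.739) / (4) = -2.066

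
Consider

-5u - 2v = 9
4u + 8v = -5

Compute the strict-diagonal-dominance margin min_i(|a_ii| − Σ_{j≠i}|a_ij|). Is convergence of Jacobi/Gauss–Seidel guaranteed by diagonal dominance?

3

row 1: |-5| − (2) = 3
row 2: |8| − (4) = 4
minimum over rows = 3 → strictly diagonally dominant (convergence guaranteed)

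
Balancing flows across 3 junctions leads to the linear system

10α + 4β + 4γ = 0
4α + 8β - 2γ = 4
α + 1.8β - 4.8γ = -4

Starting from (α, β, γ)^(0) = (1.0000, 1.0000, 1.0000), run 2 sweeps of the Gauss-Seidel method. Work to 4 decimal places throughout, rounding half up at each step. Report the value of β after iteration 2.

1.2241

Iteration 1:
  α = (0 - (4)·1.0000 - (4)·1.0000) / (10) = -0.8000
  β = (4 - (4)·-0.8000 - (-2)·1.0000) / (8) = 1.1500
  γ = (-4 - (1)·-0.8000 - (1.8)·1.1500) / (-4.8) = 1.0979
Iteration 2:
  α = (0 - (4)·1.1500 - (4)·1.0979) / (10) = -0.8992
  β = (4 - (4)·-0.8992 - (-2)·1.0979) / (8) = 1.2241
  γ = (-4 - (1)·-0.8992 - (1.8)·1.2241) / (-4.8) = 1.1050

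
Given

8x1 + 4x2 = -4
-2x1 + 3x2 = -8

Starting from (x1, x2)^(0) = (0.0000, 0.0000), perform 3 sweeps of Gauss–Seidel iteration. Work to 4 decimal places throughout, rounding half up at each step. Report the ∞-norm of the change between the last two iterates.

Iteration 1:
  x1 = (-4 - (4)·0.0000) / (8) = -0.5000
  x2 = (-8 - (-2)·-0.5000) / (3) = -3.0000
Iteration 2:
  x1 = (-4 - (4)·-3.0000) / (8) = 1.0000
  x2 = (-8 - (-2)·1.0000) / (3) = -2.0000
Iteration 3:
  x1 = (-4 - (4)·-2.0000) / (8) = 0.5000
  x2 = (-8 - (-2)·0.5000) / (3) = -2.3333
Change: (-0.5000, -0.3333) → max |·| = 0.5000

0.5000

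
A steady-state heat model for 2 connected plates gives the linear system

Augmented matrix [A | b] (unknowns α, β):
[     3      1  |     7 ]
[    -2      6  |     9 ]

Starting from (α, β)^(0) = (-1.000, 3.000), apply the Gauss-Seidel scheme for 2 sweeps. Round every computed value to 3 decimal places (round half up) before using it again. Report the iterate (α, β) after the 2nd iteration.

(1.685, 2.062)

Iteration 1:
  α = (7 - (1)·3.000) / (3) = 1.333
  β = (9 - (-2)·1.333) / (6) = 1.944
Iteration 2:
  α = (7 - (1)·1.944) / (3) = 1.685
  β = (9 - (-2)·1.685) / (6) = 2.062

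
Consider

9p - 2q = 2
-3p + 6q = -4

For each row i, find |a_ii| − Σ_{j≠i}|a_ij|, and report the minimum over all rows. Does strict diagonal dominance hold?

row 1: |9| − (2) = 7
row 2: |6| − (3) = 3
minimum over rows = 3 → strictly diagonally dominant (convergence guaranteed)

3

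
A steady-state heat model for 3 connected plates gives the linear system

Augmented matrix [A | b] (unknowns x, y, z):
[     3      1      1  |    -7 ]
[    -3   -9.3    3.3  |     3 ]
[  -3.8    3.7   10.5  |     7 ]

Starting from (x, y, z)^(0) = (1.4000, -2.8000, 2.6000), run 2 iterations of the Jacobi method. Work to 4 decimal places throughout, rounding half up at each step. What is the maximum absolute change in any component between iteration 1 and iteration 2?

2.3660

Iteration 1:
  x = (-7 - (1)·-2.8000 - (1)·2.6000) / (3) = -2.2667
  y = (3 - (-3)·1.4000 - (3.3)·2.6000) / (-9.3) = 0.1484
  z = (7 - (-3.8)·1.4000 - (3.7)·-2.8000) / (10.5) = 2.1600
Iteration 2:
  x = (-7 - (1)·0.1484 - (1)·2.1600) / (3) = -3.1028
  y = (3 - (-3)·-2.2667 - (3.3)·2.1600) / (-9.3) = 1.1751
  z = (7 - (-3.8)·-2.2667 - (3.7)·0.1484) / (10.5) = -0.2060
Change: (-0.8361, 1.0267, -2.3660) → max |·| = 2.3660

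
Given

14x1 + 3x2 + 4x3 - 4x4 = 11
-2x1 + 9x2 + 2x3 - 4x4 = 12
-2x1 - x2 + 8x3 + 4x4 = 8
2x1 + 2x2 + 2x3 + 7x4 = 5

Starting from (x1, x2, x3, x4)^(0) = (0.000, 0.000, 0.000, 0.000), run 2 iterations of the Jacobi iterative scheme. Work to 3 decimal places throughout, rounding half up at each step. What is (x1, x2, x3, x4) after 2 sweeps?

(0.418, 1.603, 1.006, -0.177)

Iteration 1:
  x1 = (11 - (3)·0.000 - (4)·0.000 - (-4)·0.000) / (14) = 0.786
  x2 = (12 - (-2)·0.000 - (2)·0.000 - (-4)·0.000) / (9) = 1.333
  x3 = (8 - (-2)·0.000 - (-1)·0.000 - (4)·0.000) / (8) = 1.000
  x4 = (5 - (2)·0.000 - (2)·0.000 - (2)·0.000) / (7) = 0.714
Iteration 2:
  x1 = (11 - (3)·1.333 - (4)·1.000 - (-4)·0.714) / (14) = 0.418
  x2 = (12 - (-2)·0.786 - (2)·1.000 - (-4)·0.714) / (9) = 1.603
  x3 = (8 - (-2)·0.786 - (-1)·1.333 - (4)·0.714) / (8) = 1.006
  x4 = (5 - (2)·0.786 - (2)·1.333 - (2)·1.000) / (7) = -0.177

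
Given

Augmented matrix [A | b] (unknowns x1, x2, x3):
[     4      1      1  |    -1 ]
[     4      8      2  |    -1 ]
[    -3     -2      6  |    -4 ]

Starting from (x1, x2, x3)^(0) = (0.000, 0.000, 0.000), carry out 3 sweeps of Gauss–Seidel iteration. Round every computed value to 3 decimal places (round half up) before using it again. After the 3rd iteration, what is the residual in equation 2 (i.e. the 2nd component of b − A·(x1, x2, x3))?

0.060

Iteration 1:
  x1 = (-1 - (1)·0.000 - (1)·0.000) / (4) = -0.250
  x2 = (-1 - (4)·-0.250 - (2)·0.000) / (8) = 0.000
  x3 = (-4 - (-3)·-0.250 - (-2)·0.000) / (6) = -0.792
Iteration 2:
  x1 = (-1 - (1)·0.000 - (1)·-0.792) / (4) = -0.052
  x2 = (-1 - (4)·-0.052 - (2)·-0.792) / (8) = 0.099
  x3 = (-4 - (-3)·-0.052 - (-2)·0.099) / (6) = -0.660
Iteration 3:
  x1 = (-1 - (1)·0.099 - (1)·-0.660) / (4) = -0.110
  x2 = (-1 - (4)·-0.110 - (2)·-0.660) / (8) = 0.095
  x3 = (-4 - (-3)·-0.110 - (-2)·0.095) / (6) = -0.690
Residual b − A·x = (0.035, 0.060, 0.000)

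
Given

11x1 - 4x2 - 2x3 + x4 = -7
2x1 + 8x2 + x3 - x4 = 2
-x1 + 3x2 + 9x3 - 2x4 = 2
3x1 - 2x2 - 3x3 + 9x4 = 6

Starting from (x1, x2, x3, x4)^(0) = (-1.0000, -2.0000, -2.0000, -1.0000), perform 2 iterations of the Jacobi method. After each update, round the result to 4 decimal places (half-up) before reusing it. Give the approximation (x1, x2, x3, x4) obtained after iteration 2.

(-0.2980, 0.5758, -0.1926, 1.5362)

Iteration 1:
  x1 = (-7 - (-4)·-2.0000 - (-2)·-2.0000 - (1)·-1.0000) / (11) = -1.6364
  x2 = (2 - (2)·-1.0000 - (1)·-2.0000 - (-1)·-1.0000) / (8) = 0.6250
  x3 = (2 - (-1)·-1.0000 - (3)·-2.0000 - (-2)·-1.0000) / (9) = 0.5556
  x4 = (6 - (3)·-1.0000 - (-2)·-2.0000 - (-3)·-2.0000) / (9) = -0.1111
Iteration 2:
  x1 = (-7 - (-4)·0.6250 - (-2)·0.5556 - (1)·-0.1111) / (11) = -0.2980
  x2 = (2 - (2)·-1.6364 - (1)·0.5556 - (-1)·-0.1111) / (8) = 0.5758
  x3 = (2 - (-1)·-1.6364 - (3)·0.6250 - (-2)·-0.1111) / (9) = -0.1926
  x4 = (6 - (3)·-1.6364 - (-2)·0.6250 - (-3)·0.5556) / (9) = 1.5362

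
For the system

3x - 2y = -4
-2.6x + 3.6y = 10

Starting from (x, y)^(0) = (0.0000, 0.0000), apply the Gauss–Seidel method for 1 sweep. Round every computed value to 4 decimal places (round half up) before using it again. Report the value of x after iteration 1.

-1.3333

Iteration 1:
  x = (-4 - (-2)·0.0000) / (3) = -1.3333
  y = (10 - (-2.6)·-1.3333) / (3.6) = 1.8148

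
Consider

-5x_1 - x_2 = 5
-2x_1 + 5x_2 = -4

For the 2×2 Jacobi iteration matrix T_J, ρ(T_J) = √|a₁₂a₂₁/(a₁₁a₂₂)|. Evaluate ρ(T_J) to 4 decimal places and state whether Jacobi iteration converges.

a₁₂a₂₁/(a₁₁a₂₂) = (-1)·(-2) / ((-5)·(5)) = -0.080000
ρ = √|-0.080000| = √0.080000 = 0.2828
ρ < 1, so Jacobi converges

0.2828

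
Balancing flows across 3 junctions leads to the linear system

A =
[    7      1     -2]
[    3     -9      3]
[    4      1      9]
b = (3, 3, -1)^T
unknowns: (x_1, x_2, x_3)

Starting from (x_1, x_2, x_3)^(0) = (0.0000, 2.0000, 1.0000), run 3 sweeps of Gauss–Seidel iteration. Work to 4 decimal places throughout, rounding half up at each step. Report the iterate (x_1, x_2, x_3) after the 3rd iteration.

Iteration 1:
  x_1 = (3 - (1)·2.0000 - (-2)·1.0000) / (7) = 0.4286
  x_2 = (3 - (3)·0.4286 - (3)·1.0000) / (-9) = 0.1429
  x_3 = (-1 - (4)·0.4286 - (1)·0.1429) / (9) = -0.3175
Iteration 2:
  x_1 = (3 - (1)·0.1429 - (-2)·-0.3175) / (7) = 0.3174
  x_2 = (3 - (3)·0.3174 - (3)·-0.3175) / (-9) = -0.3334
  x_3 = (-1 - (4)·0.3174 - (1)·-0.3334) / (9) = -0.2151
Iteration 3:
  x_1 = (3 - (1)·-0.3334 - (-2)·-0.2151) / (7) = 0.4147
  x_2 = (3 - (3)·0.4147 - (3)·-0.2151) / (-9) = -0.2668
  x_3 = (-1 - (4)·0.4147 - (1)·-0.2668) / (9) = -0.2658

(0.4147, -0.2668, -0.2658)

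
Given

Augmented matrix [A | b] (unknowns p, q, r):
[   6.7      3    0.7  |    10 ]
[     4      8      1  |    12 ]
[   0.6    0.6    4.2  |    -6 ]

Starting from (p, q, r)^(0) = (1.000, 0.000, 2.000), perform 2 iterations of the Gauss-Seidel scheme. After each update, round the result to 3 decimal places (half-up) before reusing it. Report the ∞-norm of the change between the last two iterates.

Iteration 1:
  p = (10 - (3)·0.000 - (0.7)·2.000) / (6.7) = 1.284
  q = (12 - (4)·1.284 - (1)·2.000) / (8) = 0.608
  r = (-6 - (0.6)·1.284 - (0.6)·0.608) / (4.2) = -1.699
Iteration 2:
  p = (10 - (3)·0.608 - (0.7)·-1.699) / (6.7) = 1.398
  q = (12 - (4)·1.398 - (1)·-1.699) / (8) = 1.013
  r = (-6 - (0.6)·1.398 - (0.6)·1.013) / (4.2) = -1.773
Change: (0.114, 0.405, -0.074) → max |·| = 0.405

0.405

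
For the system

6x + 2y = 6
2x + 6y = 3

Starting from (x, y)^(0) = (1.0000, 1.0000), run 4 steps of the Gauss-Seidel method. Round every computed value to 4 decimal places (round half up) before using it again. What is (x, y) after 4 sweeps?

(0.9371, 0.1876)

Iteration 1:
  x = (6 - (2)·1.0000) / (6) = 0.6667
  y = (3 - (2)·0.6667) / (6) = 0.2778
Iteration 2:
  x = (6 - (2)·0.2778) / (6) = 0.9074
  y = (3 - (2)·0.9074) / (6) = 0.1975
Iteration 3:
  x = (6 - (2)·0.1975) / (6) = 0.9342
  y = (3 - (2)·0.9342) / (6) = 0.1886
Iteration 4:
  x = (6 - (2)·0.1886) / (6) = 0.9371
  y = (3 - (2)·0.9371) / (6) = 0.1876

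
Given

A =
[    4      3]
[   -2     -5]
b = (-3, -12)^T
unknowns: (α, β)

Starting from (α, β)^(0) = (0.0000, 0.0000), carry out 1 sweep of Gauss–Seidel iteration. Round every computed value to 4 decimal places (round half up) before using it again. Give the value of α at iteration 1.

-0.7500

Iteration 1:
  α = (-3 - (3)·0.0000) / (4) = -0.7500
  β = (-12 - (-2)·-0.7500) / (-5) = 2.7000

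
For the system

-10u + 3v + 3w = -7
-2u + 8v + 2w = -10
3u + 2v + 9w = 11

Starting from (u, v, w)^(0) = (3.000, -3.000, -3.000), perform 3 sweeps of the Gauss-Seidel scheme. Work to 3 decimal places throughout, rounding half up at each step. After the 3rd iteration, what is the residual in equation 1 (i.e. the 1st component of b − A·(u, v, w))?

-0.471

Iteration 1:
  u = (-7 - (3)·-3.000 - (3)·-3.000) / (-10) = -1.100
  v = (-10 - (-2)·-1.100 - (2)·-3.000) / (8) = -0.775
  w = (11 - (3)·-1.100 - (2)·-0.775) / (9) = 1.761
Iteration 2:
  u = (-7 - (3)·-0.775 - (3)·1.761) / (-10) = 0.996
  v = (-10 - (-2)·0.996 - (2)·1.761) / (8) = -1.441
  w = (11 - (3)·0.996 - (2)·-1.441) / (9) = 1.210
Iteration 3:
  u = (-7 - (3)·-1.441 - (3)·1.210) / (-10) = 0.631
  v = (-10 - (-2)·0.631 - (2)·1.210) / (8) = -1.395
  w = (11 - (3)·0.631 - (2)·-1.395) / (9) = 1.322
Residual b − A·x = (-0.471, -0.222, -0.001)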